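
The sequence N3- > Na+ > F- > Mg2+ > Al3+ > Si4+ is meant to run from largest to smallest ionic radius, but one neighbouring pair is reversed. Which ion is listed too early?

Na+

The pair Na+, F- is the wrong way round — Na+ and F- share 10 electrons; the higher nuclear charge on Na (Z=11) contracts it more, so Na+ < F-. All other adjacent pairs agree with periodic trends, so Na+ is the misplaced ion.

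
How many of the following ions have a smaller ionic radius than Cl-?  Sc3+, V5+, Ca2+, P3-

3

Each ion has 18 electrons. The ranking follows nuclear charge in reverse — greater Z gives a smaller radius. V5+ (Z=23), Sc3+ (Z=21), Ca2+ (Z=20), Cl- (Z=17), P3- (Z=15).
Overall: V5+ < Sc3+ < Ca2+ < Cl- < P3-. Cl- has 3 below it and 1 above. Count: 3.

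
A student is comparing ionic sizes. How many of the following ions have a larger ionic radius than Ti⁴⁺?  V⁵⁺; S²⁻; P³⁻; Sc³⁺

3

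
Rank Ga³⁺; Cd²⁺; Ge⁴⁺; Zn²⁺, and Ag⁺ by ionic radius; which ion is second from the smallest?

Ga³⁺

Ge⁴⁺ has 28 e⁻ (Z=32), Ga³⁺ has 28 e⁻ (Z=31), Zn²⁺ has 28 e⁻ (Z=30), Cd²⁺ has 46 e⁻ (Z=48), Ag⁺ has 46 e⁻ (Z=47). Ge⁴⁺ < Ga³⁺ (both 28 e⁻, Z=32>31); Ga³⁺ < Zn²⁺ (isoelectronic, higher Z=31 is smaller); Zn²⁺ < Cd²⁺ (same group, period 4 vs 5); Cd²⁺ < Ag⁺ (isoelectronic, higher Z=48 is smaller).
That gives Ge⁴⁺ < Ga³⁺ < Zn²⁺ < Cd²⁺ < Ag⁺. From the smallest end, number 2 is Ga³⁺.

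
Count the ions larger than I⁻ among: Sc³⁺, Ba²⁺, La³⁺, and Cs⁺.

0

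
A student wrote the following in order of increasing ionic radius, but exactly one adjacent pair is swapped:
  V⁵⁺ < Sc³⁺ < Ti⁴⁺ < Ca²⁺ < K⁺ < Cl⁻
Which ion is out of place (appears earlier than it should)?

Compare adjacent ions: they are isoelectronic (18 e⁻) and Ti has more protons than Sc (22 vs 21), making Ti⁴⁺ smaller — yet in this increasing list Sc³⁺ sits before Ti⁴⁺. Nothing else is reversed, so Sc³⁺ should move one place to the right.

Sc³⁺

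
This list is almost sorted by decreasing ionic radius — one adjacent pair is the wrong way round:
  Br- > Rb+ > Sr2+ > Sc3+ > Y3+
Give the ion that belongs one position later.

Sc3+

The pair Sc3+, Y3+ is the wrong way round — Sc3+ and Y3+ are in one column with the same charge; the lighter period-4 ion has one fewer shell and is smaller. All other adjacent pairs agree with periodic trends, so Sc3+ is the misplaced ion.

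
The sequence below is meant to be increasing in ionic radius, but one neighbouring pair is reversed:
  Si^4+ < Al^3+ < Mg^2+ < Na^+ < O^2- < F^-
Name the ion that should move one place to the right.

O^2-

Compare adjacent ions: F^- and O^2- share 10 electrons; the higher nuclear charge on F (Z=9) contracts it more, so F^- < O^2- — yet in this increasing list O^2- sits before F^-. Nothing else is reversed, so O^2- should move one place to the right.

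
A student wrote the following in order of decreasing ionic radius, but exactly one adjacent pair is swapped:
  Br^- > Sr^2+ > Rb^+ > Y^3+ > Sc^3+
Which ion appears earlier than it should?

Sr^2+

Check each adjacent pair. Sr^2+ and Rb^+ are reversed: both have 36 electrons but Z(Sr)=38 > Z(Rb)=37, so Sr^2+ should be the smaller of the two. No other neighbouring pair contradicts the periodic trends, so Sr^2+ is the ion listed too early.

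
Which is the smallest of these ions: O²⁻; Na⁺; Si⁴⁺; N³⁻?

Si⁴⁺

Isoelectronic series (10 e⁻ each). Size is set by nuclear charge: more protons means a smaller ion. Si⁴⁺ (Z=14), Na⁺ (Z=11), O²⁻ (Z=8), N³⁻ (Z=7).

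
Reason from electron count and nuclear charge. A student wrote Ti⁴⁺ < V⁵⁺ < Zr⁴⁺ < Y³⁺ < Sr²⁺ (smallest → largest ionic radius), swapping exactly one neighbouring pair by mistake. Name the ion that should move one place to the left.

V⁵⁺

Check each adjacent pair. Ti⁴⁺ and V⁵⁺ are reversed: V⁵⁺ and Ti⁴⁺ share 18 electrons; the higher nuclear charge on V (Z=23) contracts it more, so V⁵⁺ < Ti⁴⁺. No other neighbouring pair contradicts the periodic trends, so V⁵⁺ is the ion listed too late.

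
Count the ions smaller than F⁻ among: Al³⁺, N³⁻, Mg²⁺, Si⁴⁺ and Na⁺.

4

These species are isoelectronic with 10 electrons. The only difference is the number of protons: Si⁴⁺ (Z=14), Al³⁺ (Z=13), Mg²⁺ (Z=12), Na⁺ (Z=11), F⁻ (Z=9), N³⁻ (Z=7). The strongest nuclear pull (Si⁴⁺) gives the smallest ion.
Overall: Si⁴⁺ < Al³⁺ < Mg²⁺ < Na⁺ < F⁻ < N³⁻. F⁻ has 4 below it and 1 above. Count: 4.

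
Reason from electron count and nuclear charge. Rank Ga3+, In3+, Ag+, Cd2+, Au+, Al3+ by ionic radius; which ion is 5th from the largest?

First list Z and electron count for each: Al3+ has 10 e⁻ (Z=13), Ga3+ has 28 e⁻ (Z=31), In3+ has 46 e⁻ (Z=49), Cd2+ has 46 e⁻ (Z=48), Ag+ has 46 e⁻ (Z=47), Au+ has 78 e⁻ (Z=79). Al3+ < Ga3+ (same group, period 3 vs 4); Ga3+ < In3+ (same group, period 4 vs 5); In3+ < Cd2+ (isoelectronic, higher Z=49 is smaller); Cd2+ < Ag+ (both 46 e⁻, Z=48>47); Ag+ < Au+ (same group, 1 shell fewer).
So the order is Al3+ < Ga3+ < In3+ < Cd2+ < Ag+ < Au+; the 5th-largest ion is Ga3+.

Ga3+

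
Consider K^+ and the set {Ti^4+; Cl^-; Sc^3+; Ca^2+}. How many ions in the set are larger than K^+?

Each ion has 18 electrons. The ranking follows nuclear charge in reverse — greater Z gives a smaller radius. Ti^4+ (Z=22), Sc^3+ (Z=21), Ca^2+ (Z=20), K^+ (Z=19), Cl^- (Z=17).
Ordering all of them (including K^+) by radius gives Ti^4+ < Sc^3+ < Ca^2+ < K^+ < Cl^-. That's 1.

1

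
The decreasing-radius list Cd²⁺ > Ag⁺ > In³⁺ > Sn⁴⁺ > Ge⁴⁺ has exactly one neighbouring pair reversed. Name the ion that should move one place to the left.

Compare adjacent ions: both have 46 electrons but Z(Cd)=48 > Z(Ag)=47, so Cd²⁺ should be the smaller of the two — yet in this decreasing list Cd²⁺ sits before Ag⁺. Nothing else is reversed, so Ag⁺ should move one place to the left.

Ag⁺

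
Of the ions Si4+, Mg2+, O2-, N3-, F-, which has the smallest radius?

Si4+

Isoelectronic series (10 e⁻ each). Size is set by nuclear charge: more protons means a smaller ion. Si4+ (Z=14), Mg2+ (Z=12), F- (Z=9), O2- (Z=8), N3- (Z=7).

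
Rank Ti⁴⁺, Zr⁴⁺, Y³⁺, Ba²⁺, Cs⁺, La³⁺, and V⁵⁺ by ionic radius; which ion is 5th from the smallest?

La³⁺

V⁵⁺ (Z=23, 18 e⁻), Ti⁴⁺ (Z=22, 18 e⁻), Zr⁴⁺ (Z=40, 36 e⁻), Y³⁺ (Z=39, 36 e⁻), La³⁺ (Z=57, 54 e⁻), Ba²⁺ (Z=56, 54 e⁻), Cs⁺ (Z=55, 54 e⁻). V⁵⁺ < Ti⁴⁺ (isoelectronic, higher Z=23 is smaller); Ti⁴⁺ < Zr⁴⁺ (same group, 1 shell fewer); Zr⁴⁺ < Y³⁺ (isoelectronic, higher Z=40 is smaller); Y³⁺ < La³⁺ (same group, 1 shell fewer); La³⁺ < Ba²⁺ (isoelectronic, higher Z=57 is smaller); Ba²⁺ < Cs⁺ (both 54 e⁻, Z=56>55).
Full ascending order: V⁵⁺ < Ti⁴⁺ < Zr⁴⁺ < Y³⁺ < La³⁺ < Ba²⁺ < Cs⁺. Counting from the smallest, position 5 is La³⁺.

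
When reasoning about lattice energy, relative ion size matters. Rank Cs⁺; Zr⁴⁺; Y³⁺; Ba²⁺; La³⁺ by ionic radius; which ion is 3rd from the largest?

La³⁺

Work out protons and electrons: Zr⁴⁺ (Z=40, 36 e⁻), Y³⁺ (Z=39, 36 e⁻), La³⁺ (Z=57, 54 e⁻), Ba²⁺ (Z=56, 54 e⁻), Cs⁺ (Z=55, 54 e⁻). Zr⁴⁺ < Y³⁺ (both 36 e⁻, Z=40>39); Y³⁺ < La³⁺ (same group, 1 shell fewer); La³⁺ < Ba²⁺ (both 54 e⁻, Z=57>56); Ba²⁺ < Cs⁺ (both 54 e⁻, Z=56>55).
So the order is Zr⁴⁺ < Y³⁺ < La³⁺ < Ba²⁺ < Cs⁺; the 3rd-largest ion is La³⁺.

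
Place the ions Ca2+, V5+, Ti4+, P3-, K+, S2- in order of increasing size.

V5+ < Ti4+ < Ca2+ < K+ < S2- < P3-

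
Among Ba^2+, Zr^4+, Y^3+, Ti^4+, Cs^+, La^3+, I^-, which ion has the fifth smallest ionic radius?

Ba^2+

Electron counts and nuclear charges: Ti^4+ (Z=22, 18 e⁻), Zr^4+ (Z=40, 36 e⁻), Y^3+ (Z=39, 36 e⁻), La^3+ (Z=57, 54 e⁻), Ba^2+ (Z=56, 54 e⁻), Cs^+ (Z=55, 54 e⁻), I^- (Z=53, 54 e⁻). Ti^4+ < Zr^4+ (same group, period 4 vs 5); Zr^4+ < Y^3+ (both 36 e⁻, Z=40>39); Y^3+ < La^3+ (same group, 1 shell fewer); La^3+ < Ba^2+ (isoelectronic, higher Z=57 is smaller); Ba^2+ < Cs^+ (isoelectronic, higher Z=56 is smaller); Cs^+ < I^- (both 54 e⁻, Z=55>53).
Ordering: Ti^4+ < Zr^4+ < Y^3+ < La^3+ < Ba^2+ < Cs^+ < I^-. The fifth smallest is Ba^2+.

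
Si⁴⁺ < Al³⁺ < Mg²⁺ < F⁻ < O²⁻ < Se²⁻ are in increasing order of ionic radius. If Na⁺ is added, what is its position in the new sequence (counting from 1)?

4

First list Z and electron count for each: Si⁴⁺: 10 e⁻, Z=14, Al³⁺: 10 e⁻, Z=13, Mg²⁺: 10 e⁻, Z=12, Na⁺: 10 e⁻, Z=11, F⁻: 10 e⁻, Z=9, O²⁻: 10 e⁻, Z=8, Se²⁻: 36 e⁻, Z=34. Si⁴⁺ < Al³⁺ (both 10 e⁻, Z=14>13); Al³⁺ < Mg²⁺ (isoelectronic, higher Z=13 is smaller); Mg²⁺ < Na⁺ (both 10 e⁻, Z=12>11); Na⁺ < F⁻ (isoelectronic, higher Z=11 is smaller); F⁻ < O²⁻ (isoelectronic, higher Z=9 is smaller); O²⁻ < Se²⁻ (same group, 2 shells fewer).
Putting Na⁺ in gives Si⁴⁺ < Al³⁺ < Mg²⁺ < Na⁺ < F⁻ < O²⁻ < Se²⁻; it lands at slot 4.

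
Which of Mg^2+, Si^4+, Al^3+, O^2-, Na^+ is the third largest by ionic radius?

Each ion has 10 electrons. The ranking follows nuclear charge in reverse — greater Z gives a smaller radius. Si^4+ (Z=14), Al^3+ (Z=13), Mg^2+ (Z=12), Na^+ (Z=11), O^2- (Z=8).
So the order is Si^4+ < Al^3+ < Mg^2+ < Na^+ < O^2-; the 3rd-largest ion is Mg^2+.

Mg^2+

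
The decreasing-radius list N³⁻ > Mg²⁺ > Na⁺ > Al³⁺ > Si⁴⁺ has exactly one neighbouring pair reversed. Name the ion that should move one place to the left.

Na⁺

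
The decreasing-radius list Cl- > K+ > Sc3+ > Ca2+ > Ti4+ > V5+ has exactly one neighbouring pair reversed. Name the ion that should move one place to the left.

Check each adjacent pair. Sc3+ and Ca2+ are reversed: both have 18 electrons but Z(Sc)=21 > Z(Ca)=20, so Sc3+ should be the smaller of the two. No other neighbouring pair contradicts the periodic trends, so Ca2+ is the ion listed too late.

Ca2+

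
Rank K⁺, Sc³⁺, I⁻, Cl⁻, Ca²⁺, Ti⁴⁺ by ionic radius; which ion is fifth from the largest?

Sc³⁺

Ti⁴⁺: 18 e⁻, Z=22, Sc³⁺: 18 e⁻, Z=21, Ca²⁺: 18 e⁻, Z=20, K⁺: 18 e⁻, Z=19, Cl⁻: 18 e⁻, Z=17, I⁻: 54 e⁻, Z=53. Ti⁴⁺ < Sc³⁺ (both 18 e⁻, Z=22>21); Sc³⁺ < Ca²⁺ (isoelectronic, higher Z=21 is smaller); Ca²⁺ < K⁺ (both 18 e⁻, Z=20>19); K⁺ < Cl⁻ (isoelectronic, higher Z=19 is smaller); Cl⁻ < I⁻ (same group, 2 shells fewer).
That gives Ti⁴⁺ < Sc³⁺ < Ca²⁺ < K⁺ < Cl⁻ < I⁻. From the largest end, number 5 is Sc³⁺.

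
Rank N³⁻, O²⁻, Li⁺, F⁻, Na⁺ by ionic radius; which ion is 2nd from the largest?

Li⁺ has 2 e⁻ (Z=3), Na⁺ has 10 e⁻ (Z=11), F⁻ has 10 e⁻ (Z=9), O²⁻ has 10 e⁻ (Z=8), N³⁻ has 10 e⁻ (Z=7). Li⁺ < Na⁺ (same group, period 2 vs 3); Na⁺ < F⁻ (isoelectronic, higher Z=11 is smaller); F⁻ < O²⁻ (both 10 e⁻, Z=9>8); O²⁻ < N³⁻ (both 10 e⁻, Z=8>7).
Ordering: Li⁺ < Na⁺ < F⁻ < O²⁻ < N³⁻. The 2nd largest is O²⁻.

O²⁻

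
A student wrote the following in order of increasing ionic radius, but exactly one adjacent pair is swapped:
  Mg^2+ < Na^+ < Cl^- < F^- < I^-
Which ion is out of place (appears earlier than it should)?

Cl^-

The pair Cl^-, F^- is the wrong way round — same group and charge — period 2 sits above period 3, so F^- is smaller. All other adjacent pairs agree with periodic trends, so Cl^- is the misplaced ion.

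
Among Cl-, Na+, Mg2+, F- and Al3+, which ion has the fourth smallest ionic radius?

Work out protons and electrons: Al3+: 10 e⁻, Z=13, Mg2+: 10 e⁻, Z=12, Na+: 10 e⁻, Z=11, F-: 10 e⁻, Z=9, Cl-: 18 e⁻, Z=17. Al3+ < Mg2+ (isoelectronic, higher Z=13 is smaller); Mg2+ < Na+ (both 10 e⁻, Z=12>11); Na+ < F- (isoelectronic, higher Z=11 is smaller); F- < Cl- (same group, period 2 vs 3).
So the order is Al3+ < Mg2+ < Na+ < F- < Cl-; the 4th-smallest ion is F-.

F-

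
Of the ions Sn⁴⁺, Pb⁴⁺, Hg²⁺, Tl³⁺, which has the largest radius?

Tabulating Z and e⁻: Sn⁴⁺ (Z=50, 46 e⁻), Pb⁴⁺ (Z=82, 78 e⁻), Tl³⁺ (Z=81, 78 e⁻), Hg²⁺ (Z=80, 78 e⁻). Sn⁴⁺ < Pb⁴⁺ (same group, period 5 vs 6); Pb⁴⁺ < Tl³⁺ (isoelectronic, higher Z=82 is smaller); Tl³⁺ < Hg²⁺ (both 78 e⁻, Z=81>80).

Hg²⁺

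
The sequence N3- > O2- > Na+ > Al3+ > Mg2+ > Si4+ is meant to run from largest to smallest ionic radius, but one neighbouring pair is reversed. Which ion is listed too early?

Al3+

Scanning neighbour by neighbour, only Al3+/Mg2+ violates a trend: Al3+ and Mg2+ share 10 electrons; the higher nuclear charge on Al (Z=13) contracts it more, so Al3+ < Mg2+. That makes Al3+ the one sitting a position early relative to where it belongs.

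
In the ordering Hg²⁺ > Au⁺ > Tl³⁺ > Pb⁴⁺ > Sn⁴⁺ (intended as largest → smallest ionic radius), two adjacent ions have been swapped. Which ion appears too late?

Scanning neighbour by neighbour, only Hg²⁺/Au⁺ violates a trend: both have 78 electrons but Z(Hg)=80 > Z(Au)=79, so Hg²⁺ should be the smaller of the two. That makes Au⁺ the one sitting a position late relative to where it belongs.

Au⁺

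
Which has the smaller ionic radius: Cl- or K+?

K+

All of these have 18 electrons (isoelectronic). With the same electron cloud, the ion with the most protons pulls it in tightest. Nuclear charges: K+ (Z=19), Cl- (Z=17). Highest Z is smallest.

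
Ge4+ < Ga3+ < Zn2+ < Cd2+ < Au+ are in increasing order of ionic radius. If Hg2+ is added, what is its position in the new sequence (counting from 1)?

5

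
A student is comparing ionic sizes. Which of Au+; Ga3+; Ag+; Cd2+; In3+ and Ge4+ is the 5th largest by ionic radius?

Ga3+

First list Z and electron count for each: Ge4+ has 28 e⁻ (Z=32), Ga3+ has 28 e⁻ (Z=31), In3+ has 46 e⁻ (Z=49), Cd2+ has 46 e⁻ (Z=48), Ag+ has 46 e⁻ (Z=47), Au+ has 78 e⁻ (Z=79). Ge4+ < Ga3+ (both 28 e⁻, Z=32>31); Ga3+ < In3+ (same group, 1 shell fewer); In3+ < Cd2+ (isoelectronic, higher Z=49 is smaller); Cd2+ < Ag+ (both 46 e⁻, Z=48>47); Ag+ < Au+ (same group, period 5 vs 6).
Ordering: Ge4+ < Ga3+ < In3+ < Cd2+ < Ag+ < Au+. The 5th largest is Ga3+.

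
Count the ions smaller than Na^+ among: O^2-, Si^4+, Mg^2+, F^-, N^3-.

2

Isoelectronic series (10 e⁻ each). Size is set by nuclear charge: more protons means a smaller ion. Si^4+ (Z=14), Mg^2+ (Z=12), Na^+ (Z=11), F^- (Z=9), O^2- (Z=8), N^3- (Z=7).
Overall: Si^4+ < Mg^2+ < Na^+ < F^- < O^2- < N^3-. Na^+ has 2 below it and 3 above. Count: 2.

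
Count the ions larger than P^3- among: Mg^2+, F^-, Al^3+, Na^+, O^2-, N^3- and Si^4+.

Si^4+ (Z=14, 10 e⁻), Al^3+ (Z=13, 10 e⁻), Mg^2+ (Z=12, 10 e⁻), Na^+ (Z=11, 10 e⁻), F^- (Z=9, 10 e⁻), O^2- (Z=8, 10 e⁻), N^3- (Z=7, 10 e⁻), P^3- (Z=15, 18 e⁻). Si^4+ < Al^3+ (both 10 e⁻, Z=14>13); Al^3+ < Mg^2+ (isoelectronic, higher Z=13 is smaller); Mg^2+ < Na^+ (both 10 e⁻, Z=12>11); Na^+ < F^- (isoelectronic, higher Z=11 is smaller); F^- < O^2- (isoelectronic, higher Z=9 is smaller); O^2- < N^3- (both 10 e⁻, Z=8>7); N^3- < P^3- (same group, 1 shell fewer).
Ordering all of them (including P^3-) by radius gives Si^4+ < Al^3+ < Mg^2+ < Na^+ < F^- < O^2- < N^3- < P^3-. So 0 are larger.

0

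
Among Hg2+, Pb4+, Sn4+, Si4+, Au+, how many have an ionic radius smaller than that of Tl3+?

Electron counts and nuclear charges: Si4+ (Z=14, 10 e⁻), Sn4+ (Z=50, 46 e⁻), Pb4+ (Z=82, 78 e⁻), Tl3+ (Z=81, 78 e⁻), Hg2+ (Z=80, 78 e⁻), Au+ (Z=79, 78 e⁻). Si4+ < Sn4+ (same group, period 3 vs 5); Sn4+ < Pb4+ (same group, 1 shell fewer); Pb4+ < Tl3+ (isoelectronic, higher Z=82 is smaller); Tl3+ < Hg2+ (both 78 e⁻, Z=81>80); Hg2+ < Au+ (isoelectronic, higher Z=80 is smaller).
Overall: Si4+ < Sn4+ < Pb4+ < Tl3+ < Hg2+ < Au+. Tl3+ has 3 below it and 2 above. That's 3.

3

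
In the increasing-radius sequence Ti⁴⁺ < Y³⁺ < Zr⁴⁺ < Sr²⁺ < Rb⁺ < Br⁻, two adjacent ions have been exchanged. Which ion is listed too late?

Zr⁴⁺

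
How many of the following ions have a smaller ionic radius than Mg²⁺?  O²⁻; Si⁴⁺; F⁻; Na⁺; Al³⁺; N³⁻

Isoelectronic series (10 e⁻ each). Size is set by nuclear charge: more protons means a smaller ion. Si⁴⁺ (Z=14), Al³⁺ (Z=13), Mg²⁺ (Z=12), Na⁺ (Z=11), F⁻ (Z=9), O²⁻ (Z=8), N³⁻ (Z=7).
Placing each against Mg²⁺: smaller — Si⁴⁺, Al³⁺; larger — Na⁺, F⁻, O²⁻, N³⁻. So 2 are smaller.

2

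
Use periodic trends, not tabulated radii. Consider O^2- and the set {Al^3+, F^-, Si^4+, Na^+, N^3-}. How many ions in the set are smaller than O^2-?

4

Each ion has 10 electrons. The ranking follows nuclear charge in reverse — greater Z gives a smaller radius. Si^4+ (Z=14), Al^3+ (Z=13), Na^+ (Z=11), F^- (Z=9), O^2- (Z=8), N^3- (Z=7).
Overall: Si^4+ < Al^3+ < Na^+ < F^- < O^2- < N^3-. O^2- has 4 below it and 1 above. So 4 are smaller.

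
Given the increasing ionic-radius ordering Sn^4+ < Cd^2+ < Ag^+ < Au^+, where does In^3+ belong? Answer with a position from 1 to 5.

2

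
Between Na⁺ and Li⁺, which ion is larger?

Na⁺

Same group, same charge. Going down the group adds an extra shell of electrons, so the ion gets larger: Li⁺ is highest in the group and smallest.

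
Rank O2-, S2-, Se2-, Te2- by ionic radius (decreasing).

These ions sit in one column with identical charge. Each step down the periodic table adds a principal shell, increasing the radius.

Te2- > Se2- > S2- > O2-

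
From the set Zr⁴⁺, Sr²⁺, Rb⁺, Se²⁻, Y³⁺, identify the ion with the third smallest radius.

Sr²⁺

Isoelectronic series (36 e⁻ each). Size is set by nuclear charge: more protons means a smaller ion. Zr⁴⁺ (Z=40), Y³⁺ (Z=39), Sr²⁺ (Z=38), Rb⁺ (Z=37), Se²⁻ (Z=34).
Full ascending order: Zr⁴⁺ < Y³⁺ < Sr²⁺ < Rb⁺ < Se²⁻. Counting from the smallest, position 3 is Sr²⁺.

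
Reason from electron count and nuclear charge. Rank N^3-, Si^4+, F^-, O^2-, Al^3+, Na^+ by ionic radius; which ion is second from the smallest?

Al^3+

Each ion has 10 electrons. The ranking follows nuclear charge in reverse — greater Z gives a smaller radius. Si^4+ (Z=14), Al^3+ (Z=13), Na^+ (Z=11), F^- (Z=9), O^2- (Z=8), N^3- (Z=7).
That gives Si^4+ < Al^3+ < Na^+ < F^- < O^2- < N^3-. From the smallest end, number 2 is Al^3+.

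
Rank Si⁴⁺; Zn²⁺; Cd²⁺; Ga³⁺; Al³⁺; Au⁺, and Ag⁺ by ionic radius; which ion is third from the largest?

Cd²⁺

Electron counts and nuclear charges: Si⁴⁺: 10 e⁻, Z=14, Al³⁺: 10 e⁻, Z=13, Ga³⁺: 28 e⁻, Z=31, Zn²⁺: 28 e⁻, Z=30, Cd²⁺: 46 e⁻, Z=48, Ag⁺: 46 e⁻, Z=47, Au⁺: 78 e⁻, Z=79. Si⁴⁺ < Al³⁺ (both 10 e⁻, Z=14>13); Al³⁺ < Ga³⁺ (same group, period 3 vs 4); Ga³⁺ < Zn²⁺ (isoelectronic, higher Z=31 is smaller); Zn²⁺ < Cd²⁺ (same group, 1 shell fewer); Cd²⁺ < Ag⁺ (isoelectronic, higher Z=48 is smaller); Ag⁺ < Au⁺ (same group, period 5 vs 6).
Ordering: Si⁴⁺ < Al³⁺ < Ga³⁺ < Zn²⁺ < Cd²⁺ < Ag⁺ < Au⁺. The third largest is Cd²⁺.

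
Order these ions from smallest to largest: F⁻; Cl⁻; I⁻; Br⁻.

F⁻ < Cl⁻ < Br⁻ < I⁻

Same group, same charge. Going down the group adds an extra shell of electrons, so the ion gets larger: F⁻ is highest in the group and smallest.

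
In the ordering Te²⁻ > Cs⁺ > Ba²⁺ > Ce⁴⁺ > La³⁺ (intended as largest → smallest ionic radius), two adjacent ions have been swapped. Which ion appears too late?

La³⁺

Compare adjacent ions: both have 54 electrons but Z(Ce)=58 > Z(La)=57, so Ce⁴⁺ should be the smaller of the two — yet in this decreasing list Ce⁴⁺ sits before La³⁺. Nothing else is reversed, so La³⁺ should move one place to the left.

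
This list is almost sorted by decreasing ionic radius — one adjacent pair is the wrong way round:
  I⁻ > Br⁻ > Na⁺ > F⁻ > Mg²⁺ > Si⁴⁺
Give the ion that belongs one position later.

Check each adjacent pair. Na⁺ and F⁻ are reversed: they are isoelectronic (10 e⁻) and Na has more protons than F (11 vs 9), making Na⁺ smaller. No other neighbouring pair contradicts the periodic trends, so Na⁺ is the ion listed too early.

Na⁺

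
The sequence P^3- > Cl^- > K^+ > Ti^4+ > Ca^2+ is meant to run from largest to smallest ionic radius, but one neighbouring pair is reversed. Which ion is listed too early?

Ti^4+

The pair Ti^4+, Ca^2+ is the wrong way round — Ti^4+ and Ca^2+ share 18 electrons; the higher nuclear charge on Ti (Z=22) contracts it more, so Ti^4+ < Ca^2+. All other adjacent pairs agree with periodic trends, so Ti^4+ is the misplaced ion.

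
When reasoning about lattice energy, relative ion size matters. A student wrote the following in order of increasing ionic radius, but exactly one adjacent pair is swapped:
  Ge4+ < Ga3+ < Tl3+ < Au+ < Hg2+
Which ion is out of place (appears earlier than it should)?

Au+

Scanning neighbour by neighbour, only Au+/Hg2+ violates a trend: both have 78 electrons but Z(Hg)=80 > Z(Au)=79, so Hg2+ should be the smaller of the two. That makes Au+ the one sitting a position early relative to where it belongs.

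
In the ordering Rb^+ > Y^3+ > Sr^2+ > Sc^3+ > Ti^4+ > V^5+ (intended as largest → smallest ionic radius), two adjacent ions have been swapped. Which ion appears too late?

Sr^2+

Check each adjacent pair. Y^3+ and Sr^2+ are reversed: both have 36 electrons but Z(Y)=39 > Z(Sr)=38, so Y^3+ should be the smaller of the two. No other neighbouring pair contradicts the periodic trends, so Sr^2+ is the ion listed too late.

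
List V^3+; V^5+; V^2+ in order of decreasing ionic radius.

V^2+ > V^3+ > V^5+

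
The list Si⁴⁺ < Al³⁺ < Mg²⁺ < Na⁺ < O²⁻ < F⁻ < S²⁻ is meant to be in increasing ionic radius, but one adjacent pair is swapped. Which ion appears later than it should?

Compare adjacent ions: F⁻ and O²⁻ share 10 electrons; the higher nuclear charge on F (Z=9) contracts it more, so F⁻ < O²⁻ — yet in this increasing list O²⁻ sits before F⁻. Nothing else is reversed, so F⁻ should move one place to the left.

F⁻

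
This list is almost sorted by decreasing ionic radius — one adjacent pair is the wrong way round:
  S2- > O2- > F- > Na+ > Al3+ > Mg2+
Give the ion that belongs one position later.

Al3+

Compare adjacent ions: they are isoelectronic (10 e⁻) and Al has more protons than Mg (13 vs 12), making Al3+ smaller — yet in this decreasing list Al3+ sits before Mg2+. Nothing else is reversed, so Al3+ should move one place to the right.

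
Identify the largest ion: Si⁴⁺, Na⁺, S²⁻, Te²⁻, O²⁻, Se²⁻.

Te²⁻

Tabulating Z and e⁻: Si⁴⁺ has 10 e⁻ (Z=14), Na⁺ has 10 e⁻ (Z=11), O²⁻ has 10 e⁻ (Z=8), S²⁻ has 18 e⁻ (Z=16), Se²⁻ has 36 e⁻ (Z=34), Te²⁻ has 54 e⁻ (Z=52). Si⁴⁺ < Na⁺ (isoelectronic, higher Z=14 is smaller); Na⁺ < O²⁻ (both 10 e⁻, Z=11>8); O²⁻ < S²⁻ (same group, 1 shell fewer); S²⁻ < Se²⁻ (same group, period 3 vs 4); Se²⁻ < Te²⁻ (same group, 1 shell fewer).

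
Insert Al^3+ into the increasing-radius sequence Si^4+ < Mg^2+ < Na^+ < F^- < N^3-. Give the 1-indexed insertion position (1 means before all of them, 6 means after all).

2

These species are isoelectronic with 10 electrons. The only difference is the number of protons: Si^4+ (Z=14), Al^3+ (Z=13), Mg^2+ (Z=12), Na^+ (Z=11), F^- (Z=9), N^3- (Z=7). The strongest nuclear pull (Si^4+) gives the smallest ion.
With Al^3+ included the full order is Si^4+ < Al^3+ < Mg^2+ < Na^+ < F^- < N^3-, so it takes position 2.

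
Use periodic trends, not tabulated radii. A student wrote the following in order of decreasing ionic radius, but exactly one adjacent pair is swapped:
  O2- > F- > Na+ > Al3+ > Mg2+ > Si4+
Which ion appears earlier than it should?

Al3+

Scanning neighbour by neighbour, only Al3+/Mg2+ violates a trend: both have 10 electrons but Z(Al)=13 > Z(Mg)=12, so Al3+ should be the smaller of the two. That makes Al3+ the one sitting a position early relative to where it belongs.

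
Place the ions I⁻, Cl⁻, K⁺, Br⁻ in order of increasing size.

K⁺ has 18 e⁻ (Z=19), Cl⁻ has 18 e⁻ (Z=17), Br⁻ has 36 e⁻ (Z=35), I⁻ has 54 e⁻ (Z=53). K⁺ < Cl⁻ (isoelectronic, higher Z=19 is smaller); Cl⁻ < Br⁻ (same group, 1 shell fewer); Br⁻ < I⁻ (same group, period 4 vs 5).

K⁺ < Cl⁻ < Br⁻ < I⁻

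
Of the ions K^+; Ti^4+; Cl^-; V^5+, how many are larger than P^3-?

Each ion has 18 electrons. The ranking follows nuclear charge in reverse — greater Z gives a smaller radius. V^5+ (Z=23), Ti^4+ (Z=22), K^+ (Z=19), Cl^- (Z=17), P^3- (Z=15).
Ordering all of them (including P^3-) by radius gives V^5+ < Ti^4+ < K^+ < Cl^- < P^3-. So 0 are larger.

0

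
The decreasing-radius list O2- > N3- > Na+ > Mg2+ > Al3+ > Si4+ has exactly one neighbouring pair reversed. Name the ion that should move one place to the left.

Scanning neighbour by neighbour, only O2-/N3- violates a trend: they are isoelectronic (10 e⁻) and O has more protons than N (8 vs 7), making O2- smaller. That makes N3- the one sitting a position late relative to where it belongs.

N3-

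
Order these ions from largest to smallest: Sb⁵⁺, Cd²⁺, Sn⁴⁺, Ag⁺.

Ag⁺ > Cd²⁺ > Sn⁴⁺ > Sb⁵⁺

Each ion has 46 electrons. The ranking follows nuclear charge in reverse — greater Z gives a smaller radius. Sb⁵⁺ (Z=51), Sn⁴⁺ (Z=50), Cd²⁺ (Z=48), Ag⁺ (Z=47).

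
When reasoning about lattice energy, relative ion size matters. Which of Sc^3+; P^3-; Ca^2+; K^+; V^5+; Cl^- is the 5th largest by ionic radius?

Sc^3+

Each ion has 18 electrons. The ranking follows nuclear charge in reverse — greater Z gives a smaller radius. V^5+ (Z=23), Sc^3+ (Z=21), Ca^2+ (Z=20), K^+ (Z=19), Cl^- (Z=17), P^3- (Z=15).
That gives V^5+ < Sc^3+ < Ca^2+ < K^+ < Cl^- < P^3-. From the largest end, number 5 is Sc^3+.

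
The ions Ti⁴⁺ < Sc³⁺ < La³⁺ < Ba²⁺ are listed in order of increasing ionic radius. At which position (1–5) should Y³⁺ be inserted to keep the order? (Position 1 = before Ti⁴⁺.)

First list Z and electron count for each: Ti⁴⁺ (Z=22, 18 e⁻), Sc³⁺ (Z=21, 18 e⁻), Y³⁺ (Z=39, 36 e⁻), La³⁺ (Z=57, 54 e⁻), Ba²⁺ (Z=56, 54 e⁻). Ti⁴⁺ < Sc³⁺ (both 18 e⁻, Z=22>21); Sc³⁺ < Y³⁺ (same group, period 4 vs 5); Y³⁺ < La³⁺ (same group, 1 shell fewer); La³⁺ < Ba²⁺ (isoelectronic, higher Z=57 is smaller).
With Y³⁺ included the full order is Ti⁴⁺ < Sc³⁺ < Y³⁺ < La³⁺ < Ba²⁺, so it takes position 3.

3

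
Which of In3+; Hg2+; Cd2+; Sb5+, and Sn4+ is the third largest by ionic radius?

In3+

First list Z and electron count for each: Sb5+ (Z=51, 46 e⁻), Sn4+ (Z=50, 46 e⁻), In3+ (Z=49, 46 e⁻), Cd2+ (Z=48, 46 e⁻), Hg2+ (Z=80, 78 e⁻). Sb5+ < Sn4+ (both 46 e⁻, Z=51>50); Sn4+ < In3+ (both 46 e⁻, Z=50>49); In3+ < Cd2+ (isoelectronic, higher Z=49 is smaller); Cd2+ < Hg2+ (same group, period 5 vs 6).
That gives Sb5+ < Sn4+ < In3+ < Cd2+ < Hg2+. From the largest end, number 3 is In3+.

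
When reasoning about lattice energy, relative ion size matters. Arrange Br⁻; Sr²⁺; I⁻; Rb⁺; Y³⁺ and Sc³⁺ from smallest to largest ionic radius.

Sc³⁺ < Y³⁺ < Sr²⁺ < Rb⁺ < Br⁻ < I⁻

Sc³⁺: 18 e⁻, Z=21, Y³⁺: 36 e⁻, Z=39, Sr²⁺: 36 e⁻, Z=38, Rb⁺: 36 e⁻, Z=37, Br⁻: 36 e⁻, Z=35, I⁻: 54 e⁻, Z=53. Sc³⁺ < Y³⁺ (same group, 1 shell fewer); Y³⁺ < Sr²⁺ (both 36 e⁻, Z=39>38); Sr²⁺ < Rb⁺ (both 36 e⁻, Z=38>37); Rb⁺ < Br⁻ (both 36 e⁻, Z=37>35); Br⁻ < I⁻ (same group, 1 shell fewer).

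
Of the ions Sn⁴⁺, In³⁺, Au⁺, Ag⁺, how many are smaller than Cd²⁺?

Sn⁴⁺ has 46 e⁻ (Z=50), In³⁺ has 46 e⁻ (Z=49), Cd²⁺ has 46 e⁻ (Z=48), Ag⁺ has 46 e⁻ (Z=47), Au⁺ has 78 e⁻ (Z=79). Sn⁴⁺ < In³⁺ (isoelectronic, higher Z=50 is smaller); In³⁺ < Cd²⁺ (isoelectronic, higher Z=49 is smaller); Cd²⁺ < Ag⁺ (both 46 e⁻, Z=48>47); Ag⁺ < Au⁺ (same group, 1 shell fewer).
Overall: Sn⁴⁺ < In³⁺ < Cd²⁺ < Ag⁺ < Au⁺. Cd²⁺ has 2 below it and 2 above. So 2 are smaller.

2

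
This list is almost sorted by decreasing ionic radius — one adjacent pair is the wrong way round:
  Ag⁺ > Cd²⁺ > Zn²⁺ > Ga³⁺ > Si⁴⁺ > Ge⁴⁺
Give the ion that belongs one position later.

Compare adjacent ions: Si⁴⁺ and Ge⁴⁺ are in one column with the same charge; the lighter period-3 ion has one fewer shell and is smaller — yet in this decreasing list Si⁴⁺ sits before Ge⁴⁺. Nothing else is reversed, so Si⁴⁺ should move one place to the right.

Si⁴⁺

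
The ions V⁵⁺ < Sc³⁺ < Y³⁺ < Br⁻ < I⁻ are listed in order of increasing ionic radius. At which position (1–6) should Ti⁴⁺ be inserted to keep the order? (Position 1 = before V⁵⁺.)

2

Work out protons and electrons: V⁵⁺ has 18 e⁻ (Z=23), Ti⁴⁺ has 18 e⁻ (Z=22), Sc³⁺ has 18 e⁻ (Z=21), Y³⁺ has 36 e⁻ (Z=39), Br⁻ has 36 e⁻ (Z=35), I⁻ has 54 e⁻ (Z=53). V⁵⁺ < Ti⁴⁺ (both 18 e⁻, Z=23>22); Ti⁴⁺ < Sc³⁺ (both 18 e⁻, Z=22>21); Sc³⁺ < Y³⁺ (same group, period 4 vs 5); Y³⁺ < Br⁻ (both 36 e⁻, Z=39>35); Br⁻ < I⁻ (same group, period 4 vs 5).
The complete sequence is V⁵⁺ < Ti⁴⁺ < Sc³⁺ < Y³⁺ < Br⁻ < I⁻. Ti⁴⁺ sits at position 2.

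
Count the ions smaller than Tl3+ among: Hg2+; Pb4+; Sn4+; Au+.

Electron counts and nuclear charges: Sn4+ has 46 e⁻ (Z=50), Pb4+ has 78 e⁻ (Z=82), Tl3+ has 78 e⁻ (Z=81), Hg2+ has 78 e⁻ (Z=80), Au+ has 78 e⁻ (Z=79). Sn4+ < Pb4+ (same group, 1 shell fewer); Pb4+ < Tl3+ (isoelectronic, higher Z=82 is smaller); Tl3+ < Hg2+ (both 78 e⁻, Z=81>80); Hg2+ < Au+ (isoelectronic, higher Z=80 is smaller).
Ordering all of them (including Tl3+) by radius gives Sn4+ < Pb4+ < Tl3+ < Hg2+ < Au+. Count: 2.

2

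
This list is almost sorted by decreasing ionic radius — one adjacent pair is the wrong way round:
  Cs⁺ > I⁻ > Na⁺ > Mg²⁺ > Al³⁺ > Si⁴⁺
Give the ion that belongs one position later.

Scanning neighbour by neighbour, only Cs⁺/I⁻ violates a trend: they are isoelectronic (54 e⁻) and Cs has more protons than I (55 vs 53), making Cs⁺ smaller. That makes Cs⁺ the one sitting a position early relative to where it belongs.

Cs⁺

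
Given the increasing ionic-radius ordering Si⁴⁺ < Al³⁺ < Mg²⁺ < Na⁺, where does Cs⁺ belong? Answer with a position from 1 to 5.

5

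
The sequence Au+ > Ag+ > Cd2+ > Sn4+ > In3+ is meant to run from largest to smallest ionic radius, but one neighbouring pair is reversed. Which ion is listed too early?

The pair Sn4+, In3+ is the wrong way round — both have 46 electrons but Z(Sn)=50 > Z(In)=49, so Sn4+ should be the smaller of the two. All other adjacent pairs agree with periodic trends, so Sn4+ is the misplaced ion.

Sn4+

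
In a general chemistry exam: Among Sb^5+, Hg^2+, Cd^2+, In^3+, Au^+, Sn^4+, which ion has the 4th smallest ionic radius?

Cd^2+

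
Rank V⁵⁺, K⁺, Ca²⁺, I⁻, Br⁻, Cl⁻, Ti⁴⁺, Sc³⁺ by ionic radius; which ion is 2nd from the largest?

Br⁻

Work out protons and electrons: V⁵⁺ has 18 e⁻ (Z=23), Ti⁴⁺ has 18 e⁻ (Z=22), Sc³⁺ has 18 e⁻ (Z=21), Ca²⁺ has 18 e⁻ (Z=20), K⁺ has 18 e⁻ (Z=19), Cl⁻ has 18 e⁻ (Z=17), Br⁻ has 36 e⁻ (Z=35), I⁻ has 54 e⁻ (Z=53). V⁵⁺ < Ti⁴⁺ (both 18 e⁻, Z=23>22); Ti⁴⁺ < Sc³⁺ (isoelectronic, higher Z=22 is smaller); Sc³⁺ < Ca²⁺ (isoelectronic, higher Z=21 is smaller); Ca²⁺ < K⁺ (both 18 e⁻, Z=20>19); K⁺ < Cl⁻ (isoelectronic, higher Z=19 is smaller); Cl⁻ < Br⁻ (same group, 1 shell fewer); Br⁻ < I⁻ (same group, period 4 vs 5).
Full ascending order: V⁵⁺ < Ti⁴⁺ < Sc³⁺ < Ca²⁺ < K⁺ < Cl⁻ < Br⁻ < I⁻. Counting from the largest, position 2 is Br⁻.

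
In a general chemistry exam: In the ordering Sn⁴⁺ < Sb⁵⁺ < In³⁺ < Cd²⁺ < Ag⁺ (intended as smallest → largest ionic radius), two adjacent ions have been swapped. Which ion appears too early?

Check each adjacent pair. Sn⁴⁺ and Sb⁵⁺ are reversed: Sb⁵⁺ and Sn⁴⁺ share 46 electrons; the higher nuclear charge on Sb (Z=51) contracts it more, so Sb⁵⁺ < Sn⁴⁺. No other neighbouring pair contradicts the periodic trends, so Sn⁴⁺ is the ion listed too early.

Sn⁴⁺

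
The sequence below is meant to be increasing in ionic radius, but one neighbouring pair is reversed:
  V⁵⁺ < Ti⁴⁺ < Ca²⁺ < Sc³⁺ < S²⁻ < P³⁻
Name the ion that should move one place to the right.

Ca²⁺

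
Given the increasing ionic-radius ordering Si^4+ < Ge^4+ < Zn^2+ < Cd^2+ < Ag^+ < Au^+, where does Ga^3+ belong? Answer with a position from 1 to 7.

Electron counts and nuclear charges: Si^4+: 10 e⁻, Z=14, Ge^4+: 28 e⁻, Z=32, Ga^3+: 28 e⁻, Z=31, Zn^2+: 28 e⁻, Z=30, Cd^2+: 46 e⁻, Z=48, Ag^+: 46 e⁻, Z=47, Au^+: 78 e⁻, Z=79. Si^4+ < Ge^4+ (same group, 1 shell fewer); Ge^4+ < Ga^3+ (isoelectronic, higher Z=32 is smaller); Ga^3+ < Zn^2+ (both 28 e⁻, Z=31>30); Zn^2+ < Cd^2+ (same group, 1 shell fewer); Cd^2+ < Ag^+ (both 46 e⁻, Z=48>47); Ag^+ < Au^+ (same group, period 5 vs 6).
The complete sequence is Si^4+ < Ge^4+ < Ga^3+ < Zn^2+ < Cd^2+ < Ag^+ < Au^+. Ga^3+ sits at position 3.

3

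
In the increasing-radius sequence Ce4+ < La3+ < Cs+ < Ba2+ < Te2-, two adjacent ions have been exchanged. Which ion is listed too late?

The pair Cs+, Ba2+ is the wrong way round — both have 54 electrons but Z(Ba)=56 > Z(Cs)=55, so Ba2+ should be the smaller of the two. All other adjacent pairs agree with periodic trends, so Ba2+ is the misplaced ion.

Ba2+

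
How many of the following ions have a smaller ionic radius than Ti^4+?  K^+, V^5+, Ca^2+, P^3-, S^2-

Isoelectronic series (18 e⁻ each). Size is set by nuclear charge: more protons means a smaller ion. V^5+ (Z=23), Ti^4+ (Z=22), Ca^2+ (Z=20), K^+ (Z=19), S^2- (Z=16), P^3- (Z=15).
Relative to Ti^4+, the ions that are smaller are V^5+. So 1 is smaller.

1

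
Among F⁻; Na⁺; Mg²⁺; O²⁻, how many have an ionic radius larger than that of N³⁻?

0

These species are isoelectronic with 10 electrons. The only difference is the number of protons: Mg²⁺ (Z=12), Na⁺ (Z=11), F⁻ (Z=9), O²⁻ (Z=8), N³⁻ (Z=7). The strongest nuclear pull (Mg²⁺) gives the smallest ion.
Placing each against N³⁻: smaller — Mg²⁺, Na⁺, F⁻, O²⁻; larger — none. So 0 are larger.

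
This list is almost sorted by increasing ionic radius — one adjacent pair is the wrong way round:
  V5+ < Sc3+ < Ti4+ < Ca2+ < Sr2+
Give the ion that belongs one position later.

Sc3+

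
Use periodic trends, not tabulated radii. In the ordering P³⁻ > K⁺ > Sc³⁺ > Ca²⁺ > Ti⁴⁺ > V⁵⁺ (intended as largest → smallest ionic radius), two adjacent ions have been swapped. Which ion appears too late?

Ca²⁺

Compare adjacent ions: Sc³⁺ and Ca²⁺ share 18 electrons; the higher nuclear charge on Sc (Z=21) contracts it more, so Sc³⁺ < Ca²⁺ — yet in this decreasing list Sc³⁺ sits before Ca²⁺. Nothing else is reversed, so Ca²⁺ should move one place to the left.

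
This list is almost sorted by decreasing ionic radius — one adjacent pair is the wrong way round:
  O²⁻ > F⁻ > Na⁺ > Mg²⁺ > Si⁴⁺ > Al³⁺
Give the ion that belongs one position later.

Si⁴⁺

Scanning neighbour by neighbour, only Si⁴⁺/Al³⁺ violates a trend: Si⁴⁺ and Al³⁺ share 10 electrons; the higher nuclear charge on Si (Z=14) contracts it more, so Si⁴⁺ < Al³⁺. That makes Si⁴⁺ the one sitting a position early relative to where it belongs.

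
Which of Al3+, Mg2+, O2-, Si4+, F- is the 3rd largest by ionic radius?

All of these have 10 electrons (isoelectronic). With the same electron cloud, the ion with the most protons pulls it in tightest. Nuclear charges: Si4+ (Z=14), Al3+ (Z=13), Mg2+ (Z=12), F- (Z=9), O2- (Z=8). Highest Z is smallest.
Full ascending order: Si4+ < Al3+ < Mg2+ < F- < O2-. Counting from the largest, position 3 is Mg2+.

Mg2+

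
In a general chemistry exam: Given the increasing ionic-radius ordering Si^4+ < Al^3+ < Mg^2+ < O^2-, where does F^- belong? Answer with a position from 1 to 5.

Each ion has 10 electrons. The ranking follows nuclear charge in reverse — greater Z gives a smaller radius. Si^4+ (Z=14), Al^3+ (Z=13), Mg^2+ (Z=12), F^- (Z=9), O^2- (Z=8).
Putting F^- in gives Si^4+ < Al^3+ < Mg^2+ < F^- < O^2-; it lands at slot 4.

4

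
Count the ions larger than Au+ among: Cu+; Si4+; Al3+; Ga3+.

0

First list Z and electron count for each: Si4+ has 10 e⁻ (Z=14), Al3+ has 10 e⁻ (Z=13), Ga3+ has 28 e⁻ (Z=31), Cu+ has 28 e⁻ (Z=29), Au+ has 78 e⁻ (Z=79). Si4+ < Al3+ (both 10 e⁻, Z=14>13); Al3+ < Ga3+ (same group, 1 shell fewer); Ga3+ < Cu+ (both 28 e⁻, Z=31>29); Cu+ < Au+ (same group, 2 shells fewer).
Overall: Si4+ < Al3+ < Ga3+ < Cu+ < Au+. Au+ has 4 below it and 0 above. That's 0.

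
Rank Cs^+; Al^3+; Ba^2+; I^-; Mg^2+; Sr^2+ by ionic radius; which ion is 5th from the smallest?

Cs^+

Tabulating Z and e⁻: Al^3+ (Z=13, 10 e⁻), Mg^2+ (Z=12, 10 e⁻), Sr^2+ (Z=38, 36 e⁻), Ba^2+ (Z=56, 54 e⁻), Cs^+ (Z=55, 54 e⁻), I^- (Z=53, 54 e⁻). Al^3+ < Mg^2+ (isoelectronic, higher Z=13 is smaller); Mg^2+ < Sr^2+ (same group, period 3 vs 5); Sr^2+ < Ba^2+ (same group, 1 shell fewer); Ba^2+ < Cs^+ (both 54 e⁻, Z=56>55); Cs^+ < I^- (isoelectronic, higher Z=55 is smaller).
That gives Al^3+ < Mg^2+ < Sr^2+ < Ba^2+ < Cs^+ < I^-. From the smallest end, number 5 is Cs^+.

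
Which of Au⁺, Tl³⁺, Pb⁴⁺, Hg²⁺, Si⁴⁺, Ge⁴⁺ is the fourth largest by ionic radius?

Electron counts and nuclear charges: Si⁴⁺: 10 e⁻, Z=14, Ge⁴⁺: 28 e⁻, Z=32, Pb⁴⁺: 78 e⁻, Z=82, Tl³⁺: 78 e⁻, Z=81, Hg²⁺: 78 e⁻, Z=80, Au⁺: 78 e⁻, Z=79. Si⁴⁺ < Ge⁴⁺ (same group, period 3 vs 4); Ge⁴⁺ < Pb⁴⁺ (same group, 2 shells fewer); Pb⁴⁺ < Tl³⁺ (both 78 e⁻, Z=82>81); Tl³⁺ < Hg²⁺ (both 78 e⁻, Z=81>80); Hg²⁺ < Au⁺ (both 78 e⁻, Z=80>79).
That gives Si⁴⁺ < Ge⁴⁺ < Pb⁴⁺ < Tl³⁺ < Hg²⁺ < Au⁺. From the largest end, number 4 is Pb⁴⁺.

Pb⁴⁺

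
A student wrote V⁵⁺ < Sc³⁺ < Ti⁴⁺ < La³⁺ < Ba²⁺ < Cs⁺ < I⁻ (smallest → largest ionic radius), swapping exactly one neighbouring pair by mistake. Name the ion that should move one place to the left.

Ti⁴⁺

Check each adjacent pair. Sc³⁺ and Ti⁴⁺ are reversed: they are isoelectronic (18 e⁻) and Ti has more protons than Sc (22 vs 21), making Ti⁴⁺ smaller. No other neighbouring pair contradicts the periodic trends, so Ti⁴⁺ is the ion listed too late.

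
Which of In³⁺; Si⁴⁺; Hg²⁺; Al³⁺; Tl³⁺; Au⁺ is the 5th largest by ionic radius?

Al³⁺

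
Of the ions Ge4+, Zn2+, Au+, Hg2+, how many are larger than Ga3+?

Ge4+: 28 e⁻, Z=32, Ga3+: 28 e⁻, Z=31, Zn2+: 28 e⁻, Z=30, Hg2+: 78 e⁻, Z=80, Au+: 78 e⁻, Z=79. Ge4+ < Ga3+ (both 28 e⁻, Z=32>31); Ga3+ < Zn2+ (both 28 e⁻, Z=31>30); Zn2+ < Hg2+ (same group, period 4 vs 6); Hg2+ < Au+ (both 78 e⁻, Z=80>79).
Overall: Ge4+ < Ga3+ < Zn2+ < Hg2+ < Au+. Ga3+ has 1 below it and 3 above. That's 3.

3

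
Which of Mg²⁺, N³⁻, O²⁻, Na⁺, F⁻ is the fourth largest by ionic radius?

All of these have 10 electrons (isoelectronic). With the same electron cloud, the ion with the most protons pulls it in tightest. Nuclear charges: Mg²⁺ (Z=12), Na⁺ (Z=11), F⁻ (Z=9), O²⁻ (Z=8), N³⁻ (Z=7). Highest Z is smallest.
So the order is Mg²⁺ < Na⁺ < F⁻ < O²⁻ < N³⁻; the 4th-largest ion is Na⁺.

Na⁺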